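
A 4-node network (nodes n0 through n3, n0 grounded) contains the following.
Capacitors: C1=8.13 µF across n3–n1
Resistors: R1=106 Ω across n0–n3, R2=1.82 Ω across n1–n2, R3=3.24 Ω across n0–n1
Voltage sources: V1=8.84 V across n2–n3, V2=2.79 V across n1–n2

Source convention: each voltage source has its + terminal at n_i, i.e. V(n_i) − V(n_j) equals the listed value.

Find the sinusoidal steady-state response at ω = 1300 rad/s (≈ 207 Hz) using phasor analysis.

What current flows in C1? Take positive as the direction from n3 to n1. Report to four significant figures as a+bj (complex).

Apply KCL at each of the 3 non-ground nodes and solve the resulting linear system.
Node n1: branches {C1, R2, R3, V2} → V_1 = 0.3449+0.000j
Node n2: branches {R2, V1, V2} → V_2 = -2.445+0.000j
Node n3: branches {C1, R1, V1} → V_3 = -11.29+0.000j
Source currents: i(V1)=-0.1065-0.1229j, i(V2)=-1.639-0.1229j

0.000-0.1229j A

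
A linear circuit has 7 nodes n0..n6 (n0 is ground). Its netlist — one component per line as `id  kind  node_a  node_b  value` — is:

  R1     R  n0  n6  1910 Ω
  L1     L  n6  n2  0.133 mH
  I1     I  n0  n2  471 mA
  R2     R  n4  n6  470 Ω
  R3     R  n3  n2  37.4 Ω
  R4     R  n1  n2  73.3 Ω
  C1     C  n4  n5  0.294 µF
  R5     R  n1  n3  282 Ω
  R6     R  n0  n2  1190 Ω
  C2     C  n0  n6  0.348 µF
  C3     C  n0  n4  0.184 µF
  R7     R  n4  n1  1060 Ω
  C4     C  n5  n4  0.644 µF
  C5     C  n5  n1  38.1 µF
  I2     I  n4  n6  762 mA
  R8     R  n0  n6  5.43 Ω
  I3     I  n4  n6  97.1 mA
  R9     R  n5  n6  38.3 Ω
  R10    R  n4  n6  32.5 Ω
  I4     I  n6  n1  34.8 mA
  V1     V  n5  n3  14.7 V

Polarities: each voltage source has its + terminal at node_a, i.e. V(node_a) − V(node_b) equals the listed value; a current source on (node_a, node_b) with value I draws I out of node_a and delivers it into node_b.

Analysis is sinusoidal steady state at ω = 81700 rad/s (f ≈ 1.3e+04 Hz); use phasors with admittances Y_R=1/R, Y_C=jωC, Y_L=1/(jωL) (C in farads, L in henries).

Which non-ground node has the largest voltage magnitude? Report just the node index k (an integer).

3

MNA unknowns: 6 node voltages V₁..V_6 plus 1 source current (V1)
R1: Y=0.0005236+0.000j on G[0,6]
L1: Y=0.000-0.09203j on G[6,2]
I1: z[0]−=0.471, z[2]+=0.471
R2: Y=0.002128+0.000j on G[4,6]
R3: Y=0.02674+0.000j on G[3,2]
R4: Y=0.01364+0.000j on G[1,2]
C1: Y=0.000+0.02402j on G[4,5]
R5: Y=0.003546+0.000j on G[1,3]
R6: Y=0.0008403+0.000j on G[0,2]
C2: Y=0.000+0.02843j on G[0,6]
C3: Y=0.000+0.01503j on G[0,4]
R7: Y=0.0009434+0.000j on G[4,1]
C4: Y=0.000+0.05261j on G[5,4]
C5: Y=0.000+3.113j on G[5,1]
I2: z[4]−=0.762, z[6]+=0.762
R8: Y=0.1842+0.000j on G[0,6]
I3: z[4]−=0.0971, z[6]+=0.0971
R9: Y=0.02611+0.000j on G[5,6]
R10: Y=0.03077+0.000j on G[4,6]
I4: z[6]−=0.0348, z[1]+=0.0348
V1: row V5−V3=14.7, i_V1 at 5,3
solve → V1=0.4201-3.039j, V2=3.799-0.9780j, V3=-14.29-3.031j, V4=-1.704+5.162j, V5=0.4086-3.031j, V6=2.906-0.3042j
aux → i_V1=-0.5359-0.05485j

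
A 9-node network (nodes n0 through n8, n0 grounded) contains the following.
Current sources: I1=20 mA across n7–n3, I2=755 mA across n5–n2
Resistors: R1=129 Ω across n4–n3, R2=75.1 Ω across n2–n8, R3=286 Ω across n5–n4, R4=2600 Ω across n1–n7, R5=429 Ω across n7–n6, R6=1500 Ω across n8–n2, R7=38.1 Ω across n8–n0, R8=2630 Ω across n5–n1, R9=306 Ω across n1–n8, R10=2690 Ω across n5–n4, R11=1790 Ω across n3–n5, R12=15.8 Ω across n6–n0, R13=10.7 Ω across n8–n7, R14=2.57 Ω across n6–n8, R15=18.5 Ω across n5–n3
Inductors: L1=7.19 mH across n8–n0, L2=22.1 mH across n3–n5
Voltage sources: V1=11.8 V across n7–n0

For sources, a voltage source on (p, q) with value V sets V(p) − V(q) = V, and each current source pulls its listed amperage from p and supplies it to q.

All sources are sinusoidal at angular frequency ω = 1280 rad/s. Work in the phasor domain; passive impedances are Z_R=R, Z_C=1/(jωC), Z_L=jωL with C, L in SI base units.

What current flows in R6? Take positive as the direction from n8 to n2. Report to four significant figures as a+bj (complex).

MNA unknowns: 8 node voltages V₁..V_8 plus 1 source current (V1)
I1: z[7]−=0.02, z[3]+=0.02
R1: Y=0.007752+0.000j on G[4,3]
R2: Y=0.01332+0.000j on G[2,8]
R3: Y=0.003497+0.000j on G[5,4]
R4: Y=0.0003846+0.000j on G[1,7]
R5: Y=0.002331+0.000j on G[7,6]
R6: Y=0.0006667+0.000j on G[8,2]
R7: Y=0.02625+0.000j on G[8,0]
R8: Y=0.0003802+0.000j on G[5,1]
R9: Y=0.003268+0.000j on G[1,8]
L1: Y=0.000-0.1087j on G[8,0]
R10: Y=0.0003717+0.000j on G[5,4]
R11: Y=0.0005587+0.000j on G[3,5]
R12: Y=0.06329+0.000j on G[6,0]
I2: z[5]−=0.755, z[2]+=0.755
R13: Y=0.09346+0.000j on G[8,7]
R14: Y=0.3891+0.000j on G[6,8]
R15: Y=0.05405+0.000j on G[5,3]
L2: Y=0.000-0.03535j on G[3,5]
V1: row V7−V0=11.8, i_V1 at 7,0
solve → V1=-195.5+2.785j, V2=59.05+3.113j, V3=-2128+2.942j, V4=-2128+2.890j, V5=-2129+2.785j, V6=4.380+2.664j, V7=11.80+0.000j, V8=5.048+3.113j
aux → i_V1=-0.7480+0.2982j

-0.03600+0.000j A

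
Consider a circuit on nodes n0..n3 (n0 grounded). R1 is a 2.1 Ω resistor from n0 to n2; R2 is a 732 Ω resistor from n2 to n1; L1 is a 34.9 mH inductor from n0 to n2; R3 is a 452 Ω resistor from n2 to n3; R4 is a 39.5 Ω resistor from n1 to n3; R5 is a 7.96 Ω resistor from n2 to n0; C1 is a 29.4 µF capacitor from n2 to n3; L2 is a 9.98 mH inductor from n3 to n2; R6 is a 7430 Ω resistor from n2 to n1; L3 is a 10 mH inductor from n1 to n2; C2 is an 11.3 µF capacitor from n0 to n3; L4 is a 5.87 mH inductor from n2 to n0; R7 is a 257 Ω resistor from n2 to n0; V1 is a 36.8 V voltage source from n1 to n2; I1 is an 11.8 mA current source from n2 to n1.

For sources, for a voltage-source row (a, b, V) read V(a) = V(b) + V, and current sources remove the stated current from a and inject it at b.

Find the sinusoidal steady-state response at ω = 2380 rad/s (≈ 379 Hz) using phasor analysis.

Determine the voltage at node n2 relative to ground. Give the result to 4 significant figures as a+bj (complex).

MNA unknowns: 3 node voltages V₁..V_3 plus 1 source current (V1)
R1: Y=0.4762+0.000j on G[0,2]
R2: Y=0.001366+0.000j on G[2,1]
L1: Y=0.000-0.01204j on G[0,2]
R3: Y=0.002212+0.000j on G[2,3]
R4: Y=0.02532+0.000j on G[1,3]
R5: Y=0.1256+0.000j on G[2,0]
C1: Y=0.000+0.06997j on G[2,3]
L2: Y=0.000-0.04210j on G[3,2]
R6: Y=0.0001346+0.000j on G[2,1]
L3: Y=0.000-0.04202j on G[1,2]
C2: Y=0.000+0.02689j on G[0,3]
L4: Y=0.000-0.07158j on G[2,0]
R7: Y=0.003891+0.000j on G[2,0]
V1: row V1−V2=36.8, i_V1 at 1,2
I1: z[2]−=0.0118, z[1]+=0.0118
solve → V1=36.24-0.3619j, V2=-0.5579-0.3619j, V3=6.416-13.69j
aux → i_V1=-0.7985+1.209j

-0.5579-0.3619j V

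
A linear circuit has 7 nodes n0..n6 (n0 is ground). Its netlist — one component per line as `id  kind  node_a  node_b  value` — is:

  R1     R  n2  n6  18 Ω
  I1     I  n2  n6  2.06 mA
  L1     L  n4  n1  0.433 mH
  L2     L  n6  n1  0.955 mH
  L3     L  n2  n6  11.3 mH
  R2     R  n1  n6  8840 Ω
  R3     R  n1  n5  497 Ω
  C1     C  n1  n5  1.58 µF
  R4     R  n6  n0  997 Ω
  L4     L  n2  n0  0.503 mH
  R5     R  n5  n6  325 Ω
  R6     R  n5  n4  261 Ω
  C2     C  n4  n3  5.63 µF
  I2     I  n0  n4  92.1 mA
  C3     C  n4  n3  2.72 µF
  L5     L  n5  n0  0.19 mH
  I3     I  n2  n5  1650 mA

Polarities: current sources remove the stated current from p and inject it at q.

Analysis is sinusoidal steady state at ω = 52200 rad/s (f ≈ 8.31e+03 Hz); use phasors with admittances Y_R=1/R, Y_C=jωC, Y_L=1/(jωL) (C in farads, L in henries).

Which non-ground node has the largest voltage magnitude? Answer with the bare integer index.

Element admittances at ω=52200 rad/s:
  Y(R1) = 0.05556+0.000j S between n2,n6
  I1: injects 0.00206 A into n6 (from n2)
  Y(L1) = 0.000-0.04424j S between n4,n1
  Y(L2) = 0.000-0.02006j S between n6,n1
  Y(L3) = 0.000-0.001695j S between n2,n6
  Y(R2) = 0.0001131+0.000j S between n1,n6
  Y(R3) = 0.002012+0.000j S between n1,n5
  Y(C1) = 0.000+0.08248j S between n1,n5
  Y(R4) = 0.001003+0.000j S between n6,n0
  Y(L4) = 0.000-0.03809j S between n2,n0
  Y(R5) = 0.003077+0.000j S between n5,n6
  Y(R6) = 0.003831+0.000j S between n5,n4
  Y(C2) = 0.000+0.2939j S between n4,n3
  I2: injects 0.0921 A into n4 (from n0)
  Y(C3) = 0.000+0.1420j S between n4,n3
  Y(L5) = 0.000-0.1008j S between n5,n0
  I3: injects 1.65 A into n5 (from n2)
Assemble and solve the 6×6 MNA system:
  V(n1)=-0.05763+17.82j  V(n2)=-6.459-24.25j  V(n3)=0.8096+20.02j  V(n4)=0.8096+20.02j  V(n5)=2.246+10.01j  V(n6)=6.510-19.42j

2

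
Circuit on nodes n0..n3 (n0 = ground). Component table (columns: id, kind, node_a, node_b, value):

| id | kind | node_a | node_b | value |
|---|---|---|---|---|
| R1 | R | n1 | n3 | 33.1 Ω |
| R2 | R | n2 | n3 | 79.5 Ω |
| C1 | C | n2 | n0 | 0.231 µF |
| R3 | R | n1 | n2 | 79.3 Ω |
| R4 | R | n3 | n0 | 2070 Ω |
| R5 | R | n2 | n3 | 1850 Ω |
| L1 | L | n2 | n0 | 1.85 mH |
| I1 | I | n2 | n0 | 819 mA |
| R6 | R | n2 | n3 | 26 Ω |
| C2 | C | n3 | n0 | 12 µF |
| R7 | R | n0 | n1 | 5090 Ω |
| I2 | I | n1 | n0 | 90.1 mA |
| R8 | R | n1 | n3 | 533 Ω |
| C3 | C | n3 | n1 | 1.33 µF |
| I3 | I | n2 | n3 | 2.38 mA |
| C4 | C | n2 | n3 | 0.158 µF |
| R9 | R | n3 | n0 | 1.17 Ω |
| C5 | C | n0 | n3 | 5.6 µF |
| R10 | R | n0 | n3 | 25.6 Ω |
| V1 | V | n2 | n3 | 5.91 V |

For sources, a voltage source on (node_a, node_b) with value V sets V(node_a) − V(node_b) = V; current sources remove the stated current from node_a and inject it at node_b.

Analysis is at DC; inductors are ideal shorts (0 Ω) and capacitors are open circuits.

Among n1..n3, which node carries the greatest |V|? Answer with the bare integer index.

Apply KCL at each of the 3 non-ground nodes and solve the resulting linear system.
Node n1: branches {R1, R3, R7, I2, R8, C3} → V_1 = -6.231
Node n2: branches {R2, C1, R3, R5, L1, I1, R6, I3, C4, V1} → V_2 = 0.000
Node n3: branches {R1, R2, R4, R5, R6, C2, R8, C3, I3, C4, R9, C5, R10, V1} → V_3 = -5.910
Source currents: i(L1)=4.377, i(V1)=-5.582

1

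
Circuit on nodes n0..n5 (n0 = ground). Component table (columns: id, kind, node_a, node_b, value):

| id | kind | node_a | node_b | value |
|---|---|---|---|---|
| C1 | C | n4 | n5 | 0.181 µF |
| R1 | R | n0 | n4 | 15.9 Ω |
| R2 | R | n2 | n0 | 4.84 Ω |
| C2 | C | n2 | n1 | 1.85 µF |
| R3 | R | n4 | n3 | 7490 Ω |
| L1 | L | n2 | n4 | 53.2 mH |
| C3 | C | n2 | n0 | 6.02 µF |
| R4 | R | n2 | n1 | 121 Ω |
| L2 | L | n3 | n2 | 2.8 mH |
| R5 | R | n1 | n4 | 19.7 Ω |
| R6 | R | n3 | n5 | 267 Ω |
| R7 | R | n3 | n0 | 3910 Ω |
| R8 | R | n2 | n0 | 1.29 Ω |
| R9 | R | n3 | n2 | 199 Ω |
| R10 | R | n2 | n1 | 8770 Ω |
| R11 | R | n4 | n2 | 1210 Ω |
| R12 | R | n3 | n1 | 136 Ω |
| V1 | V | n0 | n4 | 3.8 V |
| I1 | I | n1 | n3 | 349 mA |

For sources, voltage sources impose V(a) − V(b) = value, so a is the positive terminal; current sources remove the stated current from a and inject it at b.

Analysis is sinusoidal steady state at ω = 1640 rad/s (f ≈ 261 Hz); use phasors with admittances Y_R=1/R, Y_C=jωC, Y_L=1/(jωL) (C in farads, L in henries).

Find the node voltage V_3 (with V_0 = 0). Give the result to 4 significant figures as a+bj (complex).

Element admittances at ω=1640 rad/s:
  Y(C1) = 0.000+0.0002968j S between n4,n5
  Y(R1) = 0.06289+0.000j S between n0,n4
  Y(R2) = 0.2066+0.000j S between n2,n0
  Y(C2) = 0.000+0.003034j S between n2,n1
  Y(R3) = 0.0001335+0.000j S between n4,n3
  Y(L1) = 0.000-0.01146j S between n2,n4
  Y(C3) = 0.000+0.009873j S between n2,n0
  Y(R4) = 0.008264+0.000j S between n2,n1
  Y(L2) = 0.000-0.2178j S between n3,n2
  Y(R5) = 0.05076+0.000j S between n1,n4
  Y(R6) = 0.003745+0.000j S between n3,n5
  Y(R7) = 0.0002558+0.000j S between n3,n0
  Y(R8) = 0.7752+0.000j S between n2,n0
  Y(R9) = 0.005025+0.000j S between n3,n2
  Y(R10) = 0.0001140+0.000j S between n2,n1
  Y(R11) = 0.0008264+0.000j S between n4,n2
  Y(R12) = 0.007353+0.000j S between n3,n1
  V1: constraint V(n0)−V(n4) = 3.8
  I1: injects 0.349 A into n3 (from n1)
Assemble and solve the 6×6 MNA system:
  V(n1)=-8.068+0.5274j  V(n2)=0.2169+0.01564j  V(n3)=0.2826+1.333j  V(n4)=-3.800+0.000j  V(n5)=0.3621+1.003j
  i(V1)=-0.02610+0.01784j

0.2826+1.333j V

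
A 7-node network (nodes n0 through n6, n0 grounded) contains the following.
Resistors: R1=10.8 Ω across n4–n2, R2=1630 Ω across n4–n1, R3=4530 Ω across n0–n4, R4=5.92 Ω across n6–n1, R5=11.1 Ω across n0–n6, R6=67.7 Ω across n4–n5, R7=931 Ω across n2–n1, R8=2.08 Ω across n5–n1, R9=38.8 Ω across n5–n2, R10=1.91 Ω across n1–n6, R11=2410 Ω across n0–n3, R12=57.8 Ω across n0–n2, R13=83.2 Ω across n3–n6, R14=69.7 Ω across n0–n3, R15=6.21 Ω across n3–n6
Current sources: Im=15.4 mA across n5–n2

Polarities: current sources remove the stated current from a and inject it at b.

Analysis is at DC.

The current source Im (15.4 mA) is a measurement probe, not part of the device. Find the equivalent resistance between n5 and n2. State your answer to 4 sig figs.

R_eq = 18.47 Ω

Apply KCL at each of the 6 non-ground nodes and solve the resulting linear system.
Node n1: branches {R2, R4, R7, R8, R10} → V_1 = -0.04468
Node n2: branches {R1, R7, R9, R12, Im} → V_2 = 0.2305
Node n3: branches {R11, R13, R14, R15} → V_3 = -0.03581
Node n4: branches {R1, R2, R3, R6} → V_4 = 0.1896
Node n5: branches {R6, R8, R9, Im} → V_5 = -0.05398
Node n6: branches {R4, R5, R10, R13, R15} → V_6 = -0.03886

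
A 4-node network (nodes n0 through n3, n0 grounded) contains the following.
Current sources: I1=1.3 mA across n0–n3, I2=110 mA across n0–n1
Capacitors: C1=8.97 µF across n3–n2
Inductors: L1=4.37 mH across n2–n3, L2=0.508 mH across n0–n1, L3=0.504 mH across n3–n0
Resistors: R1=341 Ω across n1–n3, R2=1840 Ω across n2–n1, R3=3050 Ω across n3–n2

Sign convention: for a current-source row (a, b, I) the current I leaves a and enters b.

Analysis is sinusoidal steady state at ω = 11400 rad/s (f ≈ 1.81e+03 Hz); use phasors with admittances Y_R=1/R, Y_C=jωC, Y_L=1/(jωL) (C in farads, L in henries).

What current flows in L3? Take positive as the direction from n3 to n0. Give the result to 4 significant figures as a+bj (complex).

MNA unknowns: 3 node voltages V₁..V_3
I1: z[0]−=0.0013, z[3]+=0.0013
C1: Y=0.000+0.1023j on G[3,2]
L1: Y=0.000-0.02007j on G[2,3]
R1: Y=0.002933+0.000j on G[1,3]
L2: Y=0.000-0.1727j on G[0,1]
R2: Y=0.0005435+0.000j on G[2,1]
L3: Y=0.000-0.1740j on G[3,0]
R3: Y=0.0003279+0.000j on G[3,2]
I2: z[0]−=0.11, z[1]+=0.11
solve → V1=0.01265+0.6365j, V2=-0.008396+0.007837j, V3=-0.01255+0.007960j

0.001385+0.002185j A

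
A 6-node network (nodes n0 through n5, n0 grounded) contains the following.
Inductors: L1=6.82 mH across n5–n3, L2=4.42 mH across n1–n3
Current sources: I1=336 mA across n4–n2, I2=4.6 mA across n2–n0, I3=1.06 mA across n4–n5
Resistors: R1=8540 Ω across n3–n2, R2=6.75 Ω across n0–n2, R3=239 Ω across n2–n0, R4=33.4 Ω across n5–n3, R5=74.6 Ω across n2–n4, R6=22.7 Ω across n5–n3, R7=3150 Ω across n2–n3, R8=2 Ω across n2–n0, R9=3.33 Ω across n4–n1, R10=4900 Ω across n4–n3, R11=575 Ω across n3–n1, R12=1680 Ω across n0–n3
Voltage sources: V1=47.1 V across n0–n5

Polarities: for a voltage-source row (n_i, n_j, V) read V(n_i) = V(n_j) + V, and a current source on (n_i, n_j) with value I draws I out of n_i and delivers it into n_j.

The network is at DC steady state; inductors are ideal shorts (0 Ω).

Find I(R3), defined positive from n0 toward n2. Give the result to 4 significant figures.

MNA unknowns: 5 node voltages V₁..V_5 plus 3 source currents (L1, L2, V1)
L1: row V5−V3=0, i_L1 at 5,3
I1: z[4]−=0.336, z[2]+=0.336
L2: row V1−V3=0, i_L2 at 1,3
R1: Y=0.0001171 on G[3,2]
R2: Y=0.1481 on G[0,2]
I2: z[2]−=0.0046, z[0]+=0.0046
R3: Y=0.004184 on G[2,0]
R4: Y=0.02994 on G[5,3]
R5: Y=0.01340 on G[2,4]
R6: Y=0.04405 on G[5,3]
R7: Y=0.0003175 on G[2,3]
I3: z[4]−=0.00106, z[5]+=0.00106
R8: Y=0.5000 on G[2,0]
R9: Y=0.3003 on G[4,1]
R10: Y=0.0002041 on G[4,3]
R11: Y=0.001739 on G[3,1]
R12: Y=0.0005952 on G[0,3]
V1: row V0−V5=47.1, i_V1 at 0,5
solve → V1=-47.10, V2=-0.4625, V3=-47.10, V4=-46.18, V5=-47.10
aux → i_L1=-0.3241, i_L2=0.2756, i_V1=-0.3252

0.001935 A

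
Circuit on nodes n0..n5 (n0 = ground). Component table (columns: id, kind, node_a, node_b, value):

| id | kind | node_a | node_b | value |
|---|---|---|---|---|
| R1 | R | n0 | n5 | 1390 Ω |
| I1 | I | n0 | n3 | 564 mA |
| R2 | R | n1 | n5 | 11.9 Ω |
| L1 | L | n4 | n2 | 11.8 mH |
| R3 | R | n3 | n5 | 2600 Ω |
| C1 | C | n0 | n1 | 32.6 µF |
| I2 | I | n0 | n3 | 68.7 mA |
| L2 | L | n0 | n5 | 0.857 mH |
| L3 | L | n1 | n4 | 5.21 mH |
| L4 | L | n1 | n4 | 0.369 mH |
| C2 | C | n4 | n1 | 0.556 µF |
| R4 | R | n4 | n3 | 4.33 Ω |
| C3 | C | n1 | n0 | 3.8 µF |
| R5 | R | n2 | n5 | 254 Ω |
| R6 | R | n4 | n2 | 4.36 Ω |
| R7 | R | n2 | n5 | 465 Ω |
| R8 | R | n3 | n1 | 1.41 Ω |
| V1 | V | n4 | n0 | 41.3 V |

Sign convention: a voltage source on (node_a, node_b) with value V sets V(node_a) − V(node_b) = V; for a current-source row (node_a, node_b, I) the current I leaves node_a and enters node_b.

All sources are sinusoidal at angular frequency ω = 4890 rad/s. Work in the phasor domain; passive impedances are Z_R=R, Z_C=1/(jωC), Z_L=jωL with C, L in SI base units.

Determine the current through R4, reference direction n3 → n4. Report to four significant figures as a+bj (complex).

MNA unknowns: 5 node voltages V₁..V_5 plus 1 source current (V1)
R1: Y=0.0007194+0.000j on G[0,5]
I1: z[0]−=0.564, z[3]+=0.564
R2: Y=0.08403+0.000j on G[1,5]
L1: Y=0.000-0.01733j on G[4,2]
R3: Y=0.0003846+0.000j on G[3,5]
C1: Y=0.000+0.1594j on G[0,1]
I2: z[0]−=0.0687, z[3]+=0.0687
L2: Y=0.000-0.2386j on G[0,5]
L3: Y=0.000-0.03925j on G[1,4]
L4: Y=0.000-0.5542j on G[1,4]
C2: Y=0.000+0.002719j on G[4,1]
R4: Y=0.2309+0.000j on G[4,3]
C3: Y=0.000+0.01858j on G[1,0]
R5: Y=0.003937+0.000j on G[2,5]
R6: Y=0.2294+0.000j on G[4,2]
R7: Y=0.002151+0.000j on G[2,5]
R8: Y=0.7092+0.000j on G[3,1]
V1: row V4−V0=41.3, i_V1 at 4,0
solve → V1=49.49-10.49j, V2=40.45+0.3239j, V3=48.14-7.903j, V4=41.30+0.000j, V5=9.410+14.94j
aux → i_V1=-4.806-6.574j

1.579-1.825j A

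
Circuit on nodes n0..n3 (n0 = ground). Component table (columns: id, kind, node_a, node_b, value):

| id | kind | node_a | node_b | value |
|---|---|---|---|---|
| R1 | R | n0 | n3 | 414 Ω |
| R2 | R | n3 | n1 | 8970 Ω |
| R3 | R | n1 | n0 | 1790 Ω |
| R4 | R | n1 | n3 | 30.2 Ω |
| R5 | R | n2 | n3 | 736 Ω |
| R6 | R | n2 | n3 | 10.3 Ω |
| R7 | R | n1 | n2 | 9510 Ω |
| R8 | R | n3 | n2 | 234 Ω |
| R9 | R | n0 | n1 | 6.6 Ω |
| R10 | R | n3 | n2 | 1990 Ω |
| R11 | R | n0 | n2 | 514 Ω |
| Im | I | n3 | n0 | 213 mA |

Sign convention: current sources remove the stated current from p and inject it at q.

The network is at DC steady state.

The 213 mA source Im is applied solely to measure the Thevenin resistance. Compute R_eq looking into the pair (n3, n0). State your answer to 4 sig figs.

R_eq = 31.59 Ω

MNA unknowns: 3 node voltages V₁..V_3
R1: Y=0.002415 on G[0,3]
R2: Y=0.0001115 on G[3,1]
R3: Y=0.0005587 on G[1,0]
R4: Y=0.03311 on G[1,3]
R5: Y=0.001359 on G[2,3]
R6: Y=0.09709 on G[2,3]
R7: Y=0.0001052 on G[1,2]
R8: Y=0.004274 on G[3,2]
R9: Y=0.1515 on G[0,1]
R10: Y=0.0005025 on G[3,2]
R11: Y=0.001946 on G[0,2]
Im: z[3]−=0.213, z[0]+=0.213
solve → V1=-1.209, V2=-6.598, V3=-6.728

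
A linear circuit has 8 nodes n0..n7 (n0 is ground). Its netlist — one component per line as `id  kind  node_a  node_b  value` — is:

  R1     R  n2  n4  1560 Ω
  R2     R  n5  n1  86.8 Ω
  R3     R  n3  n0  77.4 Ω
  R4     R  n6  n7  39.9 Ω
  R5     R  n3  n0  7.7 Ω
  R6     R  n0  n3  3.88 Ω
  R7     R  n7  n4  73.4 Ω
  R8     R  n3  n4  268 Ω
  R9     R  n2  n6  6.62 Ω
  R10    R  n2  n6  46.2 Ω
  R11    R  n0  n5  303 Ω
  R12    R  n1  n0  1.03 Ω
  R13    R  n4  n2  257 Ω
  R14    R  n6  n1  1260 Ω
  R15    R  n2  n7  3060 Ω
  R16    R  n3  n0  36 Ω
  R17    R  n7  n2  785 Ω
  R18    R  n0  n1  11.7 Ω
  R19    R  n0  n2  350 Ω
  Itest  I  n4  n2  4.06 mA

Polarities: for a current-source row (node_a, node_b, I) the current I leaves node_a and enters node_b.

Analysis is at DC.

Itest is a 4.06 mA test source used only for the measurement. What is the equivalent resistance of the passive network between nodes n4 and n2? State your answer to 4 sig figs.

MNA unknowns: 7 node voltages V₁..V_7
R1: Y=0.0006410 on G[2,4]
R2: Y=0.01152 on G[5,1]
R3: Y=0.01292 on G[3,0]
R4: Y=0.02506 on G[6,7]
R5: Y=0.1299 on G[3,0]
R6: Y=0.2577 on G[0,3]
R7: Y=0.01362 on G[7,4]
R8: Y=0.003731 on G[3,4]
R9: Y=0.1511 on G[2,6]
R10: Y=0.02165 on G[2,6]
R11: Y=0.003300 on G[0,5]
R12: Y=0.9709 on G[1,0]
R13: Y=0.003891 on G[4,2]
R14: Y=0.0007937 on G[6,1]
R15: Y=0.0003268 on G[2,7]
R16: Y=0.02778 on G[3,0]
R17: Y=0.001274 on G[7,2]
R18: Y=0.08547 on G[0,1]
R19: Y=0.002857 on G[0,2]
Itest: z[4]−=0.00406, z[2]+=0.00406
solve → V1=9.353e-05, V2=0.1381, V3=-0.001152, V4=-0.1334, V5=7.271e-05, V6=0.1249, V7=0.03806

R_eq = 66.87 Ω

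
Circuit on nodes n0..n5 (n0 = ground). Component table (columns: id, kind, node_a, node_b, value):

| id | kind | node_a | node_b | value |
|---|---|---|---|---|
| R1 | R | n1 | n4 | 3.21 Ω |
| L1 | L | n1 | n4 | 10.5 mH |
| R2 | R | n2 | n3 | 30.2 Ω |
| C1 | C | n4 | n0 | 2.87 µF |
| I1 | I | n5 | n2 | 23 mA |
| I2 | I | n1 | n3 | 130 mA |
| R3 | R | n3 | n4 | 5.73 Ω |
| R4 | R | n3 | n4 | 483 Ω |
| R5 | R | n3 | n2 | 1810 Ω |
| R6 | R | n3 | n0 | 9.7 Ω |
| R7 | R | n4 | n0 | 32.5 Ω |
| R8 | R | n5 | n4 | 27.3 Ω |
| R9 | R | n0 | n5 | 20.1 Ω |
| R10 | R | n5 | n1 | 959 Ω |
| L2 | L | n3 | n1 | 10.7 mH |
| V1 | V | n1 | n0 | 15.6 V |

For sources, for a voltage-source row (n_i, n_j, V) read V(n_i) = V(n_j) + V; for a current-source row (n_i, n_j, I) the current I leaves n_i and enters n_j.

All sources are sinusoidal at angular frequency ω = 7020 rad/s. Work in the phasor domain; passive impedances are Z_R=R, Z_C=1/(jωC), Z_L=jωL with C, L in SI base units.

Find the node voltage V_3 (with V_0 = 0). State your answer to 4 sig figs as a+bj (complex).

7.888-0.8863j V

MNA unknowns: 5 node voltages V₁..V_5 plus 1 source current (V1)
R1: Y=0.3115+0.000j on G[1,4]
L1: Y=0.000-0.01357j on G[1,4]
R2: Y=0.03311+0.000j on G[2,3]
C1: Y=0.000+0.02015j on G[4,0]
I1: z[5]−=0.023, z[2]+=0.023
I2: z[1]−=0.13, z[3]+=0.13
R3: Y=0.1745+0.000j on G[3,4]
R4: Y=0.002070+0.000j on G[3,4]
R5: Y=0.0005525+0.000j on G[3,2]
R6: Y=0.1031+0.000j on G[3,0]
R7: Y=0.03077+0.000j on G[4,0]
R8: Y=0.03663+0.000j on G[5,4]
R9: Y=0.04975+0.000j on G[0,5]
R10: Y=0.001043+0.000j on G[5,1]
L2: Y=0.000-0.01331j on G[3,1]
V1: row V1−V0=15.6, i_V1 at 1,0
solve → V1=15.60+0.000j, V2=8.572-0.8863j, V3=7.888-0.8863j, V4=11.56-0.8224j, V5=4.767-0.3446j
aux → i_V1=-1.423-0.09909j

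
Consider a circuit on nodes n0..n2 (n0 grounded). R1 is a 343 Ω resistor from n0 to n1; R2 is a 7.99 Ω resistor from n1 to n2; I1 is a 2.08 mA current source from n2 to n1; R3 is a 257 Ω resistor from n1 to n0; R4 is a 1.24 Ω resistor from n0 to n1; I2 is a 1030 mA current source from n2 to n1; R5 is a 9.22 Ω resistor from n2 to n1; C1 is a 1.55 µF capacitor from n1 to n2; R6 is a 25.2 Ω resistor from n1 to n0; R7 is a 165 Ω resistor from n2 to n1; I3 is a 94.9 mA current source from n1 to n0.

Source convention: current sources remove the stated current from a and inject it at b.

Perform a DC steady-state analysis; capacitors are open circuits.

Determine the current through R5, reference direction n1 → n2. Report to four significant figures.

0.4670 A

MNA unknowns: 2 node voltages V₁..V_2
R1: Y=0.002915 on G[0,1]
R2: Y=0.1252 on G[1,2]
I1: z[2]−=0.00208, z[1]+=0.00208
R3: Y=0.003891 on G[1,0]
R4: Y=0.8065 on G[0,1]
I2: z[2]−=1.03, z[1]+=1.03
R5: Y=0.1085 on G[2,1]
C1: Y=0.000 on G[1,2]
R6: Y=0.03968 on G[1,0]
R7: Y=0.006061 on G[2,1]
I3: z[1]−=0.0949, z[0]+=0.0949
solve → V1=-0.1113, V2=-4.417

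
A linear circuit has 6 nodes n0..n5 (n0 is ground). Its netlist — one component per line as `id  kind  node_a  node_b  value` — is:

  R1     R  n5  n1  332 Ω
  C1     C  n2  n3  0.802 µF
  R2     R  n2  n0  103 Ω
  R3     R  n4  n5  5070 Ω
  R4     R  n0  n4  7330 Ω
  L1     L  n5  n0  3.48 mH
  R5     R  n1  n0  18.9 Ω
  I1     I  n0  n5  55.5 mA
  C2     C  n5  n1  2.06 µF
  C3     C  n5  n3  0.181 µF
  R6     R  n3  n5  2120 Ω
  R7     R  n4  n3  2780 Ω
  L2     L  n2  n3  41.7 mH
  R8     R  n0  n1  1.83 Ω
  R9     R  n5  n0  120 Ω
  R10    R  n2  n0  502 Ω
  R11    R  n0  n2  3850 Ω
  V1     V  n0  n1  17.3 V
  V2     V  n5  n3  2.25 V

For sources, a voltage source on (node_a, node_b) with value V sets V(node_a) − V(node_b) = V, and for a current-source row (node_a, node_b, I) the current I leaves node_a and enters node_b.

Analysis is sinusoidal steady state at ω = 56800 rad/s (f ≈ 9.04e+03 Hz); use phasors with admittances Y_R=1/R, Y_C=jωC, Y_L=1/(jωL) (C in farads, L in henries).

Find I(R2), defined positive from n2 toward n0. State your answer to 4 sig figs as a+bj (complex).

-0.1647-0.07831j A

Apply KCL at each of the 5 non-ground nodes and solve the resulting linear system.
Node n1: branches {R1, R5, C2, R8, V1} → V_1 = -17.30+0.000j
Node n2: branches {C1, R2, L2, R10, R11} → V_2 = -16.97-8.066j
Node n3: branches {C1, C3, R6, R7, L2, V2} → V_3 = -19.10-3.569j
Node n4: branches {R3, R4, R7} → V_4 = -14.71-2.867j
Node n5: branches {R1, R3, L1, I1, C2, C3, R6, R9, V2} → V_5 = -16.85-3.569j
Source currents: i(V1)=-10.79-0.04133j, i(V2)=-0.2056-0.1199j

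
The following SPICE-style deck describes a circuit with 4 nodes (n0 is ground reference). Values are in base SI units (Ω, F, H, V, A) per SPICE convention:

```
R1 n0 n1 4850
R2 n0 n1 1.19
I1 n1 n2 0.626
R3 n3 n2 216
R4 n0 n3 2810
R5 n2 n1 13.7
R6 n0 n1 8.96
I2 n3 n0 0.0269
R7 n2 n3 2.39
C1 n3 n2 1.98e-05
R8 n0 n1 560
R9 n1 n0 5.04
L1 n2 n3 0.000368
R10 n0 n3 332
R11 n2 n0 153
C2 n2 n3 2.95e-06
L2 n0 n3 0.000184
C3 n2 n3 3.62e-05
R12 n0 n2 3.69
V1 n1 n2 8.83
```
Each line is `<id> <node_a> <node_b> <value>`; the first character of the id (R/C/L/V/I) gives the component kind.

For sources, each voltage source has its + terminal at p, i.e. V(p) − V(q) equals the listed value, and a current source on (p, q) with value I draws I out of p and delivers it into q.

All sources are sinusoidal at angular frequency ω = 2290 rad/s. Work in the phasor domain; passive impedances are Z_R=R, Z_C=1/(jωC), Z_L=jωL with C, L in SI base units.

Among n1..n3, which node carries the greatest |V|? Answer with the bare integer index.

Element admittances at ω=2290 rad/s:
  Y(R1) = 0.0002062+0.000j S between n0,n1
  Y(R2) = 0.8403+0.000j S between n0,n1
  I1: injects 0.626 A into n2 (from n1)
  Y(R3) = 0.004630+0.000j S between n3,n2
  Y(R4) = 0.0003559+0.000j S between n0,n3
  Y(R5) = 0.07299+0.000j S between n2,n1
  Y(R6) = 0.1116+0.000j S between n0,n1
  I2: injects 0.0269 A into n0 (from n3)
  Y(R7) = 0.4184+0.000j S between n2,n3
  Y(C1) = 0.000+0.04534j S between n3,n2
  Y(R8) = 0.001786+0.000j S between n0,n1
  Y(R9) = 0.1984+0.000j S between n1,n0
  Y(L1) = 0.000-1.187j S between n2,n3
  Y(R10) = 0.003012+0.000j S between n0,n3
  Y(R11) = 0.006536+0.000j S between n2,n0
  Y(C2) = 0.000+0.006756j S between n2,n3
  Y(L2) = 0.000-2.373j S between n0,n3
  Y(C3) = 0.000+0.08290j S between n2,n3
  Y(R12) = 0.2710+0.000j S between n0,n2
  V1: constraint V(n1)−V(n2) = 8.83
Assemble and solve the 4×4 MNA system:
  V(n1)=3.683-2.380j  V(n2)=-5.147-2.380j  V(n3)=-1.435-1.196j
  i(V1)=-5.514+2.742j

2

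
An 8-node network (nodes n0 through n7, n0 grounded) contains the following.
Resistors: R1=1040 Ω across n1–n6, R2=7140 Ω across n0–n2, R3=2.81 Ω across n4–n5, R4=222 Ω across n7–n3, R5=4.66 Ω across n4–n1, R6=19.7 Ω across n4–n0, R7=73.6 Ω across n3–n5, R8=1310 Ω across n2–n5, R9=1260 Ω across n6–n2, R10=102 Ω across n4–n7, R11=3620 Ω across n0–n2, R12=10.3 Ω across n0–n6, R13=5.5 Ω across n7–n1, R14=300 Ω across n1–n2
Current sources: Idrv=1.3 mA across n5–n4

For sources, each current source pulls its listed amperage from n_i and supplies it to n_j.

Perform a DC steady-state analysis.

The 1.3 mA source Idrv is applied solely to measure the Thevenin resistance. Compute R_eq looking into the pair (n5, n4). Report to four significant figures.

MNA unknowns: 7 node voltages V₁..V_7
R1: Y=0.0009615 on G[1,6]
R2: Y=0.0001401 on G[0,2]
R3: Y=0.3559 on G[4,5]
R4: Y=0.004505 on G[7,3]
R5: Y=0.2146 on G[4,1]
R6: Y=0.05076 on G[4,0]
R7: Y=0.01359 on G[3,5]
R8: Y=0.0007634 on G[2,5]
R9: Y=0.0007937 on G[6,2]
R10: Y=0.009804 on G[4,7]
R11: Y=0.0002762 on G[0,2]
R12: Y=0.09709 on G[0,6]
R13: Y=0.1818 on G[7,1]
R14: Y=0.003333 on G[1,2]
Idrv: z[5]−=0.0013, z[4]+=0.0013
solve → V1=-4.377e-05, V2=-0.0005460, V3=-0.002729, V4=1.368e-05, V5=-0.003600, V6=-4.810e-06, V7=-0.0001026

R_eq = 2.779 Ω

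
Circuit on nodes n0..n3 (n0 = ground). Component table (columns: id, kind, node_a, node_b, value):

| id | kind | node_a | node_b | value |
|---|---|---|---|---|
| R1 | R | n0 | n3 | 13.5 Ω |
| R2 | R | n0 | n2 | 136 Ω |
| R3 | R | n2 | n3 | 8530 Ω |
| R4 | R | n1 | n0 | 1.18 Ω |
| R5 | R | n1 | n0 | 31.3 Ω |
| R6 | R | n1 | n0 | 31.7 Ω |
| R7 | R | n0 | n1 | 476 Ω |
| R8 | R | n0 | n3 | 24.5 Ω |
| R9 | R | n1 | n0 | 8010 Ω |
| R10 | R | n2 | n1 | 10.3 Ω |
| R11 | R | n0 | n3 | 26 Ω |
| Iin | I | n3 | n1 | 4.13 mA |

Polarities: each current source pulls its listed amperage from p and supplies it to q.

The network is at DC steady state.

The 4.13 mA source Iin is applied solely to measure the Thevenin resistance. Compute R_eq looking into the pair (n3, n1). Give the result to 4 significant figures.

Element admittances at DC:
  Y(R1) = 0.07407 S between n0,n3
  Y(R2) = 0.007353 S between n0,n2
  Y(R3) = 0.0001172 S between n2,n3
  Y(R4) = 0.8475 S between n1,n0
  Y(R5) = 0.03195 S between n1,n0
  Y(R6) = 0.03155 S between n1,n0
  Y(R7) = 0.002101 S between n0,n1
  Y(R8) = 0.04082 S between n0,n3
  Y(R9) = 0.0001248 S between n1,n0
  Y(R10) = 0.09709 S between n2,n1
  Y(R11) = 0.03846 S between n0,n3
  Iin: injects 0.00413 A into n1 (from n3)
Assemble and solve the 3×3 MNA system:
  V(n1)=0.004485  V(n2)=0.004135  V(n3)=-0.02691

R_eq = 7.601 Ω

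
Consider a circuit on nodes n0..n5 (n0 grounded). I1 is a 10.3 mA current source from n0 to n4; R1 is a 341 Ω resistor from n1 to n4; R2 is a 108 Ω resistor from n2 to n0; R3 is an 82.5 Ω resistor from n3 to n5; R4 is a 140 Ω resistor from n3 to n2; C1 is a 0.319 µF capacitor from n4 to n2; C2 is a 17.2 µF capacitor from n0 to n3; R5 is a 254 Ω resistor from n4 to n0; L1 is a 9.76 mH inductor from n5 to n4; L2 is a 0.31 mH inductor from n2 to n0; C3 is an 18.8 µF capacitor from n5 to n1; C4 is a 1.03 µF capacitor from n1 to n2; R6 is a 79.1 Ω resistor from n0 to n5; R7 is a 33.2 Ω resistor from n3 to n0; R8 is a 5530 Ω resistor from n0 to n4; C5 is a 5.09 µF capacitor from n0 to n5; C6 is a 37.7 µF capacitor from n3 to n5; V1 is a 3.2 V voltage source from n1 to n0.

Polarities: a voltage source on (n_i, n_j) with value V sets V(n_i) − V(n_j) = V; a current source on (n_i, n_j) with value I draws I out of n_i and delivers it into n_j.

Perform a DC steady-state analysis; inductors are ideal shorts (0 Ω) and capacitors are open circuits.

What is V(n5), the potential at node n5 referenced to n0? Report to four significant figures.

0.6826 V

MNA unknowns: 5 node voltages V₁..V_5 plus 3 source currents (L1, L2, V1)
I1: z[0]−=0.0103, z[4]+=0.0103
R1: Y=0.002933 on G[1,4]
R2: Y=0.009259 on G[2,0]
R3: Y=0.01212 on G[3,5]
R4: Y=0.007143 on G[3,2]
C1: Y=0.000 on G[4,2]
C2: Y=0.000 on G[0,3]
R5: Y=0.003937 on G[4,0]
L1: row V5−V4=0, i_L1 at 5,4
L2: row V2−V0=0, i_L2 at 2,0
C3: Y=0.000 on G[5,1]
C4: Y=0.000 on G[1,2]
R6: Y=0.01264 on G[0,5]
R7: Y=0.03012 on G[3,0]
R8: Y=0.0001808 on G[0,4]
C5: Y=0.000 on G[0,5]
C6: Y=0.000 on G[3,5]
V1: row V1−V0=3.2, i_V1 at 1,0
solve → V1=3.200, V2=0.000, V3=0.1675, V4=0.6826, V5=0.6826
aux → i_L1=-0.01487, i_L2=0.001197, i_V1=-0.007383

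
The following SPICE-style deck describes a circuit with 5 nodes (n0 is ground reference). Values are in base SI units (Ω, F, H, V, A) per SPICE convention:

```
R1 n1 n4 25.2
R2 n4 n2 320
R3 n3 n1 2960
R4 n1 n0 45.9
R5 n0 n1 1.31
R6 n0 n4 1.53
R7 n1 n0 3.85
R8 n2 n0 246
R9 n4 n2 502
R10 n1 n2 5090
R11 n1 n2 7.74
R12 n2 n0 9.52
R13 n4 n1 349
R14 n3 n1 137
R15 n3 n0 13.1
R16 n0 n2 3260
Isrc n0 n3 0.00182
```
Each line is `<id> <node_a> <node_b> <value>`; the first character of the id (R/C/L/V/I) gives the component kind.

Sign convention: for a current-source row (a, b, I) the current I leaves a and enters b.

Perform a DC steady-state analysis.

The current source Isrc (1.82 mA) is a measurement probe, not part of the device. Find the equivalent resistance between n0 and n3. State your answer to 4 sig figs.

R_eq = 11.92 Ω

Element admittances at DC:
  Y(R1) = 0.03968 S between n1,n4
  Y(R2) = 0.003125 S between n4,n2
  Y(R3) = 0.0003378 S between n3,n1
  Y(R4) = 0.02179 S between n1,n0
  Y(R5) = 0.7634 S between n0,n1
  Y(R6) = 0.6536 S between n0,n4
  Y(R7) = 0.2597 S between n1,n0
  Y(R8) = 0.004065 S between n2,n0
  Y(R9) = 0.001992 S between n4,n2
  Y(R10) = 0.0001965 S between n1,n2
  Y(R11) = 0.1292 S between n1,n2
  Y(R12) = 0.1050 S between n2,n0
  Y(R13) = 0.002865 S between n4,n1
  Y(R14) = 0.007299 S between n3,n1
  Y(R15) = 0.07634 S between n3,n0
  Y(R16) = 0.0003067 S between n0,n2
  Isrc: injects 0.00182 A into n3 (from n0)
Assemble and solve the 4×4 MNA system:
  V(n1)=0.0001437  V(n2)=7.640e-05  V(n3)=0.02169  V(n4)=9.274e-06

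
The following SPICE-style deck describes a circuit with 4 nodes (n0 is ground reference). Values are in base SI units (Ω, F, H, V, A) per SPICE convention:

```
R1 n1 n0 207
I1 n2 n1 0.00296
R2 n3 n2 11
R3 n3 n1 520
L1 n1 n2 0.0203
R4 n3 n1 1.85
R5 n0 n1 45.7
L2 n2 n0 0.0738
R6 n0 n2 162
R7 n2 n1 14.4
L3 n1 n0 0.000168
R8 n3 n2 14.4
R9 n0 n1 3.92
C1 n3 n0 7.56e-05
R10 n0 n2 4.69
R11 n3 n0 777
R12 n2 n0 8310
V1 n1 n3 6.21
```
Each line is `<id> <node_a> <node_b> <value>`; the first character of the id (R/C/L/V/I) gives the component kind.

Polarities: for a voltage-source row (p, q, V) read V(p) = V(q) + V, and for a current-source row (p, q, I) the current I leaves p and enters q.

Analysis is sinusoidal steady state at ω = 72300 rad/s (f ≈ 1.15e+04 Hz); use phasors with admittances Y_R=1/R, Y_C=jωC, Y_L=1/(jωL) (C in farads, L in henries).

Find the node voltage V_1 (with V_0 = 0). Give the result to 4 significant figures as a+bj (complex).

6.278+0.3690j V

Apply KCL at each of the 3 non-ground nodes and solve the resulting linear system.
Node n1: branches {R1, I1, R3, L1, R4, R5, R7, L3, R9, V1} → V_1 = 6.278+0.3690j
Node n2: branches {I1, R2, L1, L2, R6, R7, R8, R10, R12} → V_2 = 0.9883+0.1811j
Node n3: branches {R2, R3, R4, R8, C1, R11, V1} → V_3 = 0.06821+0.3690j
Source currents: i(V1)=-5.533+0.4035j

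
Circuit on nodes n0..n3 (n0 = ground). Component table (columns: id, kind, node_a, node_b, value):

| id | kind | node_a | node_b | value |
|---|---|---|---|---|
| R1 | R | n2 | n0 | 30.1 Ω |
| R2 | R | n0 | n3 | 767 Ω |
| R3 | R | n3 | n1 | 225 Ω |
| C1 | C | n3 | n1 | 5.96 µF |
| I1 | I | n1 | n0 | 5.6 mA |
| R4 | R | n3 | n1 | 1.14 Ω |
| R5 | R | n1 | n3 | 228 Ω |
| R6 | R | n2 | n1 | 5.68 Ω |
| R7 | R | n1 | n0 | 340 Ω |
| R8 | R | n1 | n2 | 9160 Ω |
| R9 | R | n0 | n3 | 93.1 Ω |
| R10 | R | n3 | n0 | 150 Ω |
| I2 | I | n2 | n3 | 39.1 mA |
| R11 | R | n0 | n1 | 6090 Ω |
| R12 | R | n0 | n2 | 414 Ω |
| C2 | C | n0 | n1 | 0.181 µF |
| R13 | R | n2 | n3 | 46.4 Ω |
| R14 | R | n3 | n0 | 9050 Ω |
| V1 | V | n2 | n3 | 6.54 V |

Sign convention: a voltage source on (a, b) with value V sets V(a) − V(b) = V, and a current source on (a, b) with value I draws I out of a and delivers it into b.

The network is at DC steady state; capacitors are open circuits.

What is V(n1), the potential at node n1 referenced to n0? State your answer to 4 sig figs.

-3.116 V

MNA unknowns: 3 node voltages V₁..V_3 plus 1 source current (V1)
R1: Y=0.03322 on G[2,0]
R2: Y=0.001304 on G[0,3]
R3: Y=0.004444 on G[3,1]
C1: Y=0.000 on G[3,1]
I1: z[1]−=0.0056, z[0]+=0.0056
R4: Y=0.8772 on G[3,1]
R5: Y=0.004386 on G[1,3]
R6: Y=0.1761 on G[2,1]
R7: Y=0.002941 on G[1,0]
R8: Y=0.0001092 on G[1,2]
R9: Y=0.01074 on G[0,3]
R10: Y=0.006667 on G[3,0]
I2: z[2]−=0.0391, z[3]+=0.0391
R11: Y=0.0001642 on G[0,1]
R12: Y=0.002415 on G[0,2]
C2: Y=0.000 on G[0,1]
R13: Y=0.02155 on G[2,3]
R14: Y=0.0001105 on G[3,0]
V1: row V2−V3=6.54, i_V1 at 2,3
solve → V1=-3.116, V2=2.335, V3=-4.205
aux → i_V1=-1.224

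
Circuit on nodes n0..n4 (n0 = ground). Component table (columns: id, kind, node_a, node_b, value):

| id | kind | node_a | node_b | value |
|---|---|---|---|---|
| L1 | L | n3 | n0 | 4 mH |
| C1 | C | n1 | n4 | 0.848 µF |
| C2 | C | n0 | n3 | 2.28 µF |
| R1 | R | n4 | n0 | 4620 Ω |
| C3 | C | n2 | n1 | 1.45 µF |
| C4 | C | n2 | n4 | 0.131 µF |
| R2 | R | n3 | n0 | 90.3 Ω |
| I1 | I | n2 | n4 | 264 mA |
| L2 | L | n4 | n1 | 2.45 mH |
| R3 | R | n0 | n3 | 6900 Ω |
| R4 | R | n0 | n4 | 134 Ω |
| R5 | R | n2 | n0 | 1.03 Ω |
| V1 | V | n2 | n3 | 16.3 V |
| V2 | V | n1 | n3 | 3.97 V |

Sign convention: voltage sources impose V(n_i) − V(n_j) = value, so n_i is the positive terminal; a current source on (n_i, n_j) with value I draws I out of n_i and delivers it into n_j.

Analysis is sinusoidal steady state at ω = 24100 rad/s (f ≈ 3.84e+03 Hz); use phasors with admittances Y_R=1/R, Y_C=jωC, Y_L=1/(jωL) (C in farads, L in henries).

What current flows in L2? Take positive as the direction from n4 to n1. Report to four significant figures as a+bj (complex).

-0.3503-0.4857j A

Element admittances at ω=24100 rad/s:
  Y(L1) = 0.000-0.01037j S between n3,n0
  Y(C1) = 0.000+0.02044j S between n1,n4
  Y(C2) = 0.000+0.05495j S between n0,n3
  Y(R1) = 0.0002165+0.000j S between n4,n0
  Y(C3) = 0.000+0.03495j S between n2,n1
  Y(C4) = 0.000+0.003157j S between n2,n4
  Y(R2) = 0.01107+0.000j S between n3,n0
  I1: injects 0.264 A into n4 (from n2)
  Y(L2) = 0.000-0.01694j S between n4,n1
  Y(R3) = 0.0001449+0.000j S between n0,n3
  Y(R4) = 0.007463+0.000j S between n0,n4
  Y(R5) = 0.9709+0.000j S between n2,n0
  V1: constraint V(n2)−V(n3) = 16.3
  V2: constraint V(n1)−V(n3) = 3.97
Assemble and solve the 6×6 MNA system:
  V(n1)=-12.23+0.8901j  V(n2)=0.09801+0.8901j  V(n3)=-16.20+0.8901j  V(n4)=16.45-19.79j
  i(V1)=-0.2939-1.243j  i(V2)=0.07241+0.5313j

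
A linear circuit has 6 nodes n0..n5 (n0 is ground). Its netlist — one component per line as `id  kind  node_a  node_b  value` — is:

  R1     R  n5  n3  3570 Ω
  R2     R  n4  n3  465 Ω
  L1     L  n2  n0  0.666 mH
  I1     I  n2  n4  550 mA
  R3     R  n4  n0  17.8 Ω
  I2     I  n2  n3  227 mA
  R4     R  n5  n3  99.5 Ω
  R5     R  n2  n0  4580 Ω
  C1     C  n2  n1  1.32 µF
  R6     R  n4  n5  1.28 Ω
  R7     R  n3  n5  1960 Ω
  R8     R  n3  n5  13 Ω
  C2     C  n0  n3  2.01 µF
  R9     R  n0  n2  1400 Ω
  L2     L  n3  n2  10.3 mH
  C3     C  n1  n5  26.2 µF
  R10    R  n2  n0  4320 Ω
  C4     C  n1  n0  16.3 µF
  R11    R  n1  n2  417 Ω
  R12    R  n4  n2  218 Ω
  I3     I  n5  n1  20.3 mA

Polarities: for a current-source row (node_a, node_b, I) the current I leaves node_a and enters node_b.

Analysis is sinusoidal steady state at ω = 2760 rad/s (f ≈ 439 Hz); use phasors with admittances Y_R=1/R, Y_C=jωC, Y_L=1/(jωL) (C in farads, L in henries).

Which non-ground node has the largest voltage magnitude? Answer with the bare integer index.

3

MNA unknowns: 5 node voltages V₁..V_5
R1: Y=0.0002801+0.000j on G[5,3]
R2: Y=0.002151+0.000j on G[4,3]
L1: Y=0.000-0.5440j on G[2,0]
I1: z[2]−=0.55, z[4]+=0.55
R3: Y=0.05618+0.000j on G[4,0]
I2: z[2]−=0.227, z[3]+=0.227
R4: Y=0.01005+0.000j on G[5,3]
R5: Y=0.0002183+0.000j on G[2,0]
C1: Y=0.000+0.003643j on G[2,1]
R6: Y=0.7812+0.000j on G[4,5]
R7: Y=0.0005102+0.000j on G[3,5]
R8: Y=0.07692+0.000j on G[3,5]
C2: Y=0.000+0.005548j on G[0,3]
R9: Y=0.0007143+0.000j on G[0,2]
L2: Y=0.000-0.03518j on G[3,2]
C3: Y=0.000+0.07231j on G[1,5]
R10: Y=0.0002315+0.000j on G[2,0]
C4: Y=0.000+0.04499j on G[1,0]
R11: Y=0.002398+0.000j on G[1,2]
R12: Y=0.004587+0.000j on G[4,2]
I3: z[5]−=0.0203, z[1]+=0.0203
solve → V1=6.217-0.02440j, V2=0.6381-1.031j, V3=11.33+3.592j, V4=10.31+0.1024j, V5=10.40+0.1069j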